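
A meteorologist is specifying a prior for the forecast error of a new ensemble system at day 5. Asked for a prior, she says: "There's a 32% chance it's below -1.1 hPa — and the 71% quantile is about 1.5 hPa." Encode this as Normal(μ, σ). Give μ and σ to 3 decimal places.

The p-quantile of Normal(μ,σ) is μ + z_p·σ, with z_{0.32} = -0.4677 and z_{0.71} = 0.5534.
Eliminate σ: μ = (z₂·x₁ − z₁·x₂)/(z₂ − z₁) = (0.5534·-1.1 − (-0.4677)·1.5)/1.021 = 0.091.
Then σ = (x₂ − x₁)/(z₂ − z₁) = (1.5 − -1.1)/1.021 = 2.546.

μ = 0.091, σ = 2.546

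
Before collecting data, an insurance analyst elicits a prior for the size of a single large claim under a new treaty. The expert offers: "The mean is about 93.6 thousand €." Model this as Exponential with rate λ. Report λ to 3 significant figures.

Exponential mean = 1/λ, so λ = 1/93.6 = 0.0107.

λ ≈ 0.0107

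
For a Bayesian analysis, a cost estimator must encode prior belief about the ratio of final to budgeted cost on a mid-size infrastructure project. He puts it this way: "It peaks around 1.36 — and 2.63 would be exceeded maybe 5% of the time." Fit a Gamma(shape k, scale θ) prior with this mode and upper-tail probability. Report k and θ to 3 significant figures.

Gamma(k,θ) with k>1 has mode (k−1)θ, so θ = 1.36/(k−1).
Need P(X < 2.63) = 0.95 with θ tied to k this way. Start at k = 2, θ = 1.36: P(X<2.63) ≈ 0.576.
Too low — raise k to concentrate. Iterating converges to k ≈ 7.39.
Then θ = 1.36/(7.39−1) ≈ 0.213.

k ≈ 7.39, θ ≈ 0.213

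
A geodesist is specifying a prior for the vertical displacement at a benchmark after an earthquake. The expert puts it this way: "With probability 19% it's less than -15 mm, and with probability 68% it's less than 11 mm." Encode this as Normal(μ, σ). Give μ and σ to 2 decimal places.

μ = 1.96, σ = 19.32

The p-quantile of Normal(μ,σ) is μ + z_p·σ, with z_{0.19} = -0.8779 and z_{0.68} = 0.4677.
Eliminate σ: μ = (z₂·x₁ − z₁·x₂)/(z₂ − z₁) = (0.4677·-15 − (-0.8779)·11)/1.346 = 1.96.
Then σ = (x₂ − x₁)/(z₂ − z₁) = (11 − -15)/1.346 = 19.32.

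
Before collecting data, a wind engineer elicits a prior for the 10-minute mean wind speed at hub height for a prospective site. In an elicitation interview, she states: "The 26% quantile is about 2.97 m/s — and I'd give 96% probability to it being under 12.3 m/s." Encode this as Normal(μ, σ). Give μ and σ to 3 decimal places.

μ = 5.477, σ = 3.897

The p-quantile of Normal(μ,σ) is μ + z_p·σ, with z_{0.26} = -0.6433 and z_{0.96} = 1.751.
Eliminate σ: μ = (z₂·x₁ − z₁·x₂)/(z₂ − z₁) = (1.751·2.97 − (-0.6433)·12.3)/2.394 = 5.477.
Then σ = (x₂ − x₁)/(z₂ − z₁) = (12.3 − 2.97)/2.394 = 3.897.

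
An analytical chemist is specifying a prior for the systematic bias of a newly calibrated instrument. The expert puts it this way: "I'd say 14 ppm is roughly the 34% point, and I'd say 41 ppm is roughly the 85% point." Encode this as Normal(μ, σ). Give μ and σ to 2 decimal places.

μ = 21.69, σ = 18.63

The p-quantile of Normal(μ,σ) is μ + z_p·σ, with z_{0.34} = -0.4125 and z_{0.85} = 1.036.
Eliminate σ: μ = (z₂·x₁ − z₁·x₂)/(z₂ − z₁) = (1.036·14 − (-0.4125)·41)/1.449 = 21.69.
Then σ = (x₂ − x₁)/(z₂ − z₁) = (41 − 14)/1.449 = 18.63.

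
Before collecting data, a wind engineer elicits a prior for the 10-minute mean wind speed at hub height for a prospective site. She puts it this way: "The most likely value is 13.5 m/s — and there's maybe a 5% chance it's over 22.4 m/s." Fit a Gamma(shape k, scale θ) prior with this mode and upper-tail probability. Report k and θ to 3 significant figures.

k ≈ 11.9, θ ≈ 1.24

Gamma(k,θ) with k>1 has mode (k−1)θ, so θ = 13.5/(k−1).
Need P(X < 22.4) = 0.95 with θ tied to k this way. Start at k = 2, θ = 13.5: P(X<22.4) ≈ 0.494.
Too low — raise k to concentrate. Iterating converges to k ≈ 11.9.
Then θ = 13.5/(11.9−1) ≈ 1.24.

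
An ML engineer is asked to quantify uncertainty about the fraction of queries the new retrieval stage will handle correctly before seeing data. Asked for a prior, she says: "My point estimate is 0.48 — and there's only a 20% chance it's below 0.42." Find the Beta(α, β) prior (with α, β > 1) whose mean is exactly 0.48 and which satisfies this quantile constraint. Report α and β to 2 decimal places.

With mean 0.48 fixed, write α = 0.48s, β = 0.52s where s = α+β.
Need P(θ < 0.42) = 0.2 under Beta(0.48s, 0.52s). Normal approximation: (q−m)/√(m(1−m)/s) ≈ z_{0.2} = -0.842, so s ≈ 0.48·0.52·(-0.842)²/(0.42−0.48)² = 49.1.
At s = 49.1: P(θ<0.42) ≈ 0.201. Adjusting to match 0.2 gives s ≈ 49.38.
So α = 0.48·49.38 ≈ 23.70, β = 0.52·49.38 ≈ 25.68.

α ≈ 23.70, β ≈ 25.68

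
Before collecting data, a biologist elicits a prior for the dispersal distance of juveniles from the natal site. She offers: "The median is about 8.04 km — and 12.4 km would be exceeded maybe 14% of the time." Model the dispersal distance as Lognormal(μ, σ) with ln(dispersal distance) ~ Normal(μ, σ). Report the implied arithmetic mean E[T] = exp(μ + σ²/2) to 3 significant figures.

If T ~ Lognormal(μ,σ) then ln T ~ Normal(μ,σ), so the p-quantile of ln T is μ + z_p·σ.
ln(8.04) = 2.084 and ln(12.4) = 2.518; z_{0.5} = 0, z_{0.86} = 1.08.
σ = (2.518 − 2.084)/(1.08 − (0)) = 0.401.
μ = 2.084 − (0)·0.401 = 2.084.
E[T] = exp(μ + σ²/2) = exp(2.084 + 0.0804) = 8.71 km.

E[T] ≈ 8.71 km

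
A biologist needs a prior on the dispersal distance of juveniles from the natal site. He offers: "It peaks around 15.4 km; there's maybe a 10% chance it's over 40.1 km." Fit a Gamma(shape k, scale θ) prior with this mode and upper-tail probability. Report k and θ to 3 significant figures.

k ≈ 3.09, θ ≈ 7.35

Gamma(k,θ) with k>1 has mode (k−1)θ, so θ = 15.4/(k−1).
Need P(X < 40.1) = 0.9 with θ tied to k this way. Start at k = 2, θ = 15.4: P(X<40.1) ≈ 0.733.
Too low — raise k to concentrate. Iterating converges to k ≈ 3.09.
Then θ = 15.4/(3.09−1) ≈ 7.35.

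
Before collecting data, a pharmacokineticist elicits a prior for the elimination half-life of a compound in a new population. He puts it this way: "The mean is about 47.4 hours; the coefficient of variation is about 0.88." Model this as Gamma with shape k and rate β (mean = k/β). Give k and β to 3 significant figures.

For Gamma(k, rate β): mean = k/β, variance = k/β², so CV = 1/√k.
CV = 0.88, hence k = 1/CV² = 1.29.
Then β = k/mean = 1.29/47.4 = 0.0272.

k ≈ 1.29, β ≈ 0.0272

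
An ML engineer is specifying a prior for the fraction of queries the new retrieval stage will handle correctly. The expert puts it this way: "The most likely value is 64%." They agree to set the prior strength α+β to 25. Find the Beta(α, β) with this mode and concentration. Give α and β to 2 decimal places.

For α,β > 1 the Beta mode is (α−1)/(α+β−2). With α+β = 25, the mode is (α−1)/23.
Set (α−1)/23 = 0.64 → α = 1 + 0.64·23 = 15.72.
β = 25 − α = 9.28.

α = 15.72, β = 9.28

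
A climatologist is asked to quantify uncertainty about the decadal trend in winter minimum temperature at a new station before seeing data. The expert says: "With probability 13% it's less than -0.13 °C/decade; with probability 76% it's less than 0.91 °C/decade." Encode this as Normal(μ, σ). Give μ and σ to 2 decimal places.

μ = 0.51, σ = 0.57

For Normal(μ,σ), the p-quantile is μ + z_p·σ. Here z_{0.13} = -1.126, z_{0.76} = 0.7063.
So -0.13 = μ − 1.126σ and 0.91 = μ + 0.7063σ.
Subtracting: σ = (0.91 − -0.13)/(0.7063 − (-1.126)) = 0.57.
Then μ = -0.13 − (-1.126)·0.57 = 0.51.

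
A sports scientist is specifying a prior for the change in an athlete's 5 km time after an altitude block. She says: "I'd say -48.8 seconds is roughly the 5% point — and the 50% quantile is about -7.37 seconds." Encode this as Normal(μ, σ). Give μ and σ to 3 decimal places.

The p-quantile of Normal(μ,σ) is μ + z_p·σ, with z_{0.05} = -1.645 and z_{0.5} = 0.
Eliminate σ: μ = (z₂·x₁ − z₁·x₂)/(z₂ − z₁) = (0·-48.8 − (-1.645)·-7.37)/1.645 = -7.370.
Then σ = (x₂ − x₁)/(z₂ − z₁) = (-7.37 − -48.8)/1.645 = 25.188.

μ = -7.370, σ = 25.188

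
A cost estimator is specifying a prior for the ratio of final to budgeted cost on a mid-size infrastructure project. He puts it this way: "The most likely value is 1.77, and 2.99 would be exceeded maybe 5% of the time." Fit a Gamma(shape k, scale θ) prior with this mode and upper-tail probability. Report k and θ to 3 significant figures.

k ≈ 11.2, θ ≈ 0.174

Gamma(k,θ) with k>1 has mode (k−1)θ, so θ = 1.77/(k−1).
Need P(X < 2.99) = 0.95 with θ tied to k this way. Start at k = 2, θ = 1.77: P(X<2.99) ≈ 0.503.
Too low — raise k to concentrate. Iterating converges to k ≈ 11.2.
Then θ = 1.77/(11.2−1) ≈ 0.174.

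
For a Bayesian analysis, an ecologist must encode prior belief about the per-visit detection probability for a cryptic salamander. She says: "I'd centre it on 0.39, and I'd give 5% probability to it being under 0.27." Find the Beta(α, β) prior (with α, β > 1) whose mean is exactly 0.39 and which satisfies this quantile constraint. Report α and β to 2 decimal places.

α ≈ 16.22, β ≈ 25.37

With mean 0.39 fixed, write α = 0.39s, β = 0.61s where s = α+β.
Need P(θ < 0.27) = 0.05 under Beta(0.39s, 0.61s). Normal approximation: (q−m)/√(m(1−m)/s) ≈ z_{0.05} = -1.64, so s ≈ 0.39·0.61·(-1.64)²/(0.27−0.39)² = 44.7.
At s = 44.7: P(θ<0.27) ≈ 0.044. Adjusting to match 0.05 gives s ≈ 41.59.
So α = 0.39·41.59 ≈ 16.22, β = 0.61·41.59 ≈ 25.37.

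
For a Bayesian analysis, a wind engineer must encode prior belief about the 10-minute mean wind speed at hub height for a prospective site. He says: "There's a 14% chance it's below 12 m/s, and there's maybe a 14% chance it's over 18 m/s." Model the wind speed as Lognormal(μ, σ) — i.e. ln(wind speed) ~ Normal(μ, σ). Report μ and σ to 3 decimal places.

μ ≈ 2.688, σ ≈ 0.188

If T ~ Lognormal(μ,σ) then ln T ~ Normal(μ,σ), so the p-quantile of ln T is μ + z_p·σ.
ln(12) = 2.485 and ln(18) = 2.89; z_{0.14} = -1.08, z_{0.86} = 1.08.
σ = (2.89 − 2.485)/(1.08 − (-1.08)) = 0.188.
μ = 2.485 − (-1.08)·0.188 = 2.688.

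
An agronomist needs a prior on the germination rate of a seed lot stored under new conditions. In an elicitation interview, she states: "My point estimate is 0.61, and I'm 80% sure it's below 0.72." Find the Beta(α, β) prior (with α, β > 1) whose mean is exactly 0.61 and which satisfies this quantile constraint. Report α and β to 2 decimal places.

With mean 0.61 fixed, write α = 0.61s, β = 0.39s where s = α+β.
Need P(θ < 0.72) = 0.8 under Beta(0.61s, 0.39s). Normal approximation: (q−m)/√(m(1−m)/s) ≈ z_{0.8} = 0.842, so s ≈ 0.61·0.39·(0.842)²/(0.72−0.61)² = 13.9.
At s = 13.9: P(θ<0.72) ≈ 0.796. Adjusting to match 0.8 gives s ≈ 14.33.
So α = 0.61·14.33 ≈ 8.74, β = 0.39·14.33 ≈ 5.59.

α ≈ 8.74, β ≈ 5.59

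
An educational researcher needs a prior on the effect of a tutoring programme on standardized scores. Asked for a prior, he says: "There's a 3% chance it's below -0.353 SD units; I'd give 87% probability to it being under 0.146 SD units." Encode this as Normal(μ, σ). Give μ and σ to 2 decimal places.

For Normal(μ,σ), the p-quantile is μ + z_p·σ. Here z_{0.03} = -1.881, z_{0.87} = 1.126.
So -0.353 = μ − 1.881σ and 0.146 = μ + 1.126σ.
Subtracting: σ = (0.146 − -0.353)/(1.126 − (-1.881)) = 0.17.
Then μ = -0.353 − (-1.881)·0.17 = -0.04.

μ = -0.04, σ = 0.17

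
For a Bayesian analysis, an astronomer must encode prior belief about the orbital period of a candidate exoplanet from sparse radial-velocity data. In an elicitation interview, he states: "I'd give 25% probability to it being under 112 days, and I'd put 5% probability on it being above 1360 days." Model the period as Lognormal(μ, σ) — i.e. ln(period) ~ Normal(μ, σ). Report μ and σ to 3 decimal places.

μ ≈ 5.445, σ ≈ 1.076

If T ~ Lognormal(μ,σ) then ln T ~ Normal(μ,σ), so the p-quantile of ln T is μ + z_p·σ.
ln(112) = 4.718 and ln(1360) = 7.215; z_{0.25} = -0.6745, z_{0.95} = 1.645.
σ = (7.215 − 4.718)/(1.645 − (-0.6745)) = 1.076.
μ = 4.718 − (-0.6745)·1.076 = 5.445.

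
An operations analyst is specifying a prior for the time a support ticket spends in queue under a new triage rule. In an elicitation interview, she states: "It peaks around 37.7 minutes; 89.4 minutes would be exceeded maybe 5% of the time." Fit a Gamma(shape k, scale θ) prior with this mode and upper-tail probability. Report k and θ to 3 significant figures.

k ≈ 4.66, θ ≈ 10.3

Gamma(k,θ) with k>1 has mode (k−1)θ, so θ = 37.7/(k−1).
Need P(X < 89.4) = 0.95 with θ tied to k this way. Start at k = 2, θ = 37.7: P(X<89.4) ≈ 0.685.
Too low — raise k to concentrate. Iterating converges to k ≈ 4.66.
Then θ = 37.7/(4.66−1) ≈ 10.3.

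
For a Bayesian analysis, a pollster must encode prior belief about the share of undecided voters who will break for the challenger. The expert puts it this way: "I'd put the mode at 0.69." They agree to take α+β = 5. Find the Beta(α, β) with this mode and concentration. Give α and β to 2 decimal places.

α = 3.07, β = 1.93

For α,β > 1 the Beta mode is (α−1)/(α+β−2). With α+β = 5, the mode is (α−1)/3.
Set (α−1)/3 = 0.69 → α = 1 + 0.69·3 = 3.07.
β = 5 − α = 1.93.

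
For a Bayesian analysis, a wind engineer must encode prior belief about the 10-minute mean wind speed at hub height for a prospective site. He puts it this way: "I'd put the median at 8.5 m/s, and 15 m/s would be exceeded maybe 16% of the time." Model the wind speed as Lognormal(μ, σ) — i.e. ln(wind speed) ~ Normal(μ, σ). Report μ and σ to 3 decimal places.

μ ≈ 2.140, σ ≈ 0.571

If T ~ Lognormal(μ,σ) then ln T ~ Normal(μ,σ), so the p-quantile of ln T is μ + z_p·σ.
ln(8.5) = 2.14 and ln(15) = 2.708; z_{0.5} = 0, z_{0.84} = 0.9945.
σ = (2.708 − 2.14)/(0.9945 − (0)) = 0.571.
μ = 2.14 − (0)·0.571 = 2.140.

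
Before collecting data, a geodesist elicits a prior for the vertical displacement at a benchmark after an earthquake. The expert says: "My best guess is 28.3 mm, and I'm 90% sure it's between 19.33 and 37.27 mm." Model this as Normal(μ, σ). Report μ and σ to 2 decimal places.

μ = 28.30, σ = 5.45

A symmetric 90% interval runs μ ± z·σ with z = 1.645.
Half-width = 8.97, so σ = 8.97/1.645 = 5.45.
μ is the stated best guess, 28.30.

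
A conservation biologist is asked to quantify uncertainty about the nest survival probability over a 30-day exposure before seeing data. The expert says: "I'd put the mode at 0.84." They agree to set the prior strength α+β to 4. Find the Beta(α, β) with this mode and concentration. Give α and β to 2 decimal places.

For α,β > 1 the Beta mode is (α−1)/(α+β−2). With α+β = 4, the mode is (α−1)/2.
Set (α−1)/2 = 0.84 → α = 1 + 0.84·2 = 2.68.
β = 4 − α = 1.32.

α = 2.68, β = 1.32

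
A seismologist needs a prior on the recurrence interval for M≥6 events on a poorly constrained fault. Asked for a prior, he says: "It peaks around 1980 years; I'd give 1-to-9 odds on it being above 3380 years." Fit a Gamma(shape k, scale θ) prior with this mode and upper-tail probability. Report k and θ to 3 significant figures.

k ≈ 7.62, θ ≈ 299

Gamma(k,θ) with k>1 has mode (k−1)θ, so θ = 1980/(k−1).
Need P(X < 3380) = 0.9 with θ tied to k this way. Start at k = 2, θ = 1980: P(X<3380) ≈ 0.509.
Too low — raise k to concentrate. Iterating converges to k ≈ 7.62.
Then θ = 1980/(7.62−1) ≈ 299.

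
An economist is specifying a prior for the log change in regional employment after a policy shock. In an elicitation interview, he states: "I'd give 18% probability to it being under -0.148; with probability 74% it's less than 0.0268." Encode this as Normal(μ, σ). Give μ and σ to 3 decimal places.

The p-quantile of Normal(μ,σ) is μ + z_p·σ, with z_{0.18} = -0.9154 and z_{0.74} = 0.6433.
Eliminate σ: μ = (z₂·x₁ − z₁·x₂)/(z₂ − z₁) = (0.6433·-0.148 − (-0.9154)·0.0268)/1.559 = -0.045.
Then σ = (x₂ − x₁)/(z₂ − z₁) = (0.0268 − -0.148)/1.559 = 0.112.

μ = -0.045, σ = 0.112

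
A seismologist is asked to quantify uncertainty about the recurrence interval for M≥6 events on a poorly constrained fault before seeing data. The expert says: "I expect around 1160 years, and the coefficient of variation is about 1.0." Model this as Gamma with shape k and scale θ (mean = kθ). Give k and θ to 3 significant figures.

For Gamma(k, scale θ): mean = kθ, variance = kθ², so CV = 1/√k.
CV = 1.0, hence k = 1/CV² = 1.
Then θ = mean/k = 1160/1 = 1160.

k ≈ 1, θ ≈ 1160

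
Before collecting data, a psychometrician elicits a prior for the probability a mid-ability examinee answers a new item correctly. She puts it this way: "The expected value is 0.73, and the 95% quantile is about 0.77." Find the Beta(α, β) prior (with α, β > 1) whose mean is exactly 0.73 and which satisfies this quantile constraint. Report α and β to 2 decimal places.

α ≈ 232.80, β ≈ 86.10

With mean 0.73 fixed, write α = 0.73s, β = 0.27s where s = α+β.
Need P(θ < 0.77) = 0.95 under Beta(0.73s, 0.27s). Normal approximation: (q−m)/√(m(1−m)/s) ≈ z_{0.95} = 1.64, so s ≈ 0.73·0.27·(1.64)²/(0.77−0.73)² = 333.3.
At s = 333.3: P(θ<0.77) ≈ 0.954. Adjusting to match 0.95 gives s ≈ 318.90.
So α = 0.73·318.90 ≈ 232.80, β = 0.27·318.90 ≈ 86.10.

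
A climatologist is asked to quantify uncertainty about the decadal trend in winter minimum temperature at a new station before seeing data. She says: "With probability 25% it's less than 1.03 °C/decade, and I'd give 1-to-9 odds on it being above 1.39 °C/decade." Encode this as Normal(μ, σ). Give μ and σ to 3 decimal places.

For Normal(μ,σ), the p-quantile is μ + z_p·σ. Here z_{0.25} = -0.6745, z_{0.9} = 1.282.
So 1.03 = μ − 0.6745σ and 1.39 = μ + 1.282σ.
Subtracting: σ = (1.39 − 1.03)/(1.282 − (-0.6745)) = 0.184.
Then μ = 1.03 − (-0.6745)·0.184 = 1.154.

μ = 1.154, σ = 0.184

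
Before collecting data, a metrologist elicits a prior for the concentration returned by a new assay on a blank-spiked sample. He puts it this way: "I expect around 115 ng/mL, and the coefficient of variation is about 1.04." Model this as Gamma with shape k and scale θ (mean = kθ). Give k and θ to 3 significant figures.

k ≈ 0.925, θ ≈ 124

For Gamma(k, scale θ): mean = kθ, variance = kθ², so CV = 1/√k.
CV = 1.04, hence k = 1/CV² = 0.925.
Then θ = mean/k = 115/0.925 = 124.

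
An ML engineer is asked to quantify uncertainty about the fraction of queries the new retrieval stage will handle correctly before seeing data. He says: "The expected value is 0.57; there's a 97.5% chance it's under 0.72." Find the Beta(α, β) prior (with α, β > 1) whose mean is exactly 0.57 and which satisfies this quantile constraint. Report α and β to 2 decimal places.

α ≈ 21.95, β ≈ 16.56

With mean 0.57 fixed, write α = 0.57s, β = 0.43s where s = α+β.
Need P(θ < 0.72) = 0.975 under Beta(0.57s, 0.43s). Normal approximation: (q−m)/√(m(1−m)/s) ≈ z_{0.975} = 1.96, so s ≈ 0.57·0.43·(1.96)²/(0.72−0.57)² = 41.8.
At s = 41.8: P(θ<0.72) ≈ 0.980. Adjusting to match 0.975 gives s ≈ 38.51.
So α = 0.57·38.51 ≈ 21.95, β = 0.43·38.51 ≈ 16.56.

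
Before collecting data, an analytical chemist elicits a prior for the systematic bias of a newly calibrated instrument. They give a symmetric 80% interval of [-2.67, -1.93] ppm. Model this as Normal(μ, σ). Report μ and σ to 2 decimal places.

A symmetric 80% interval runs μ ± z·σ with z = 1.282.
Half-width = 0.37, so σ = 0.37/1.282 = 0.29.
μ is the interval midpoint, -2.30.

μ = -2.30, σ = 0.29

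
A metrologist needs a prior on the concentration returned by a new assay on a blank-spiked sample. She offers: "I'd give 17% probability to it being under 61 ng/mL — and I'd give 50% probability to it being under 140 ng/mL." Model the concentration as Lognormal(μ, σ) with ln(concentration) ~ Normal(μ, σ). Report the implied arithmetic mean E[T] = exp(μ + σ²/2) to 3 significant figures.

E[T] ≈ 205 ng/mL

If T ~ Lognormal(μ,σ) then ln T ~ Normal(μ,σ), so the p-quantile of ln T is μ + z_p·σ.
ln(61) = 4.111 and ln(140) = 4.942; z_{0.17} = -0.9542, z_{0.5} = 0.
σ = (4.942 − 4.111)/(0 − (-0.9542)) = 0.871.
μ = 4.111 − (-0.9542)·0.871 = 4.942.
E[T] = exp(μ + σ²/2) = exp(4.942 + 0.3790) = 205 ng/mL.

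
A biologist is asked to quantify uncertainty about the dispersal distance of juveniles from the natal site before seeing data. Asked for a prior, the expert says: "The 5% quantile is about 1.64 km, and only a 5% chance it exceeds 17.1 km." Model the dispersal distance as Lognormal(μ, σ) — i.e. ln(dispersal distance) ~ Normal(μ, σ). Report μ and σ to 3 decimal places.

If T ~ Lognormal(μ,σ) then ln T ~ Normal(μ,σ), so the p-quantile of ln T is μ + z_p·σ.
ln(1.64) = 0.4947 and ln(17.1) = 2.839; z_{0.05} = -1.645, z_{0.95} = 1.645.
σ = (2.839 − 0.4947)/(1.645 − (-1.645)) = 0.713.
μ = 0.4947 − (-1.645)·0.713 = 1.667.

μ ≈ 1.667, σ ≈ 0.713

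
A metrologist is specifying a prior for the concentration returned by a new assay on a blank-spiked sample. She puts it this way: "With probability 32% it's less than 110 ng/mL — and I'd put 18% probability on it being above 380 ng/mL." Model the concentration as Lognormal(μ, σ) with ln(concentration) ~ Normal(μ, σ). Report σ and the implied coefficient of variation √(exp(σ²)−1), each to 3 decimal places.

If T ~ Lognormal(μ,σ) then ln T ~ Normal(μ,σ), so the p-quantile of ln T is μ + z_p·σ.
ln(110) = 4.7 and ln(380) = 5.94; z_{0.32} = -0.4677, z_{0.82} = 0.9154.
σ = (5.94 − 4.7)/(0.9154 − (-0.4677)) = 0.896.
μ = 4.7 − (-0.4677)·0.896 = 5.120.
CV = √(exp(σ²)−1) = √(exp(0.8034)−1) = 1.110.

σ ≈ 0.896, CV ≈ 1.110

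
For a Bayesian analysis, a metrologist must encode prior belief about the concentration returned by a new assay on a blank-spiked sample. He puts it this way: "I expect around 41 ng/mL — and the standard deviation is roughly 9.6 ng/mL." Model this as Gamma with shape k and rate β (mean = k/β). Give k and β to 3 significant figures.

k ≈ 18.2, β ≈ 0.445

For Gamma(k, rate β): mean = k/β, variance = k/β², so CV = 1/√k.
CV = SD/mean = 9.6/41 = 0.2341, hence k = 1/CV² = 18.2.
Then β = k/mean = 18.2/41 = 0.445.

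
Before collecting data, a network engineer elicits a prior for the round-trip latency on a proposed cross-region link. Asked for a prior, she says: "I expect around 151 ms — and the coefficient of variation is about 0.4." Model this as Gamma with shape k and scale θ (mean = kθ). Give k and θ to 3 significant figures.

k ≈ 6.25, θ ≈ 24.2

For Gamma(k, scale θ): mean = kθ, variance = kθ², so CV = 1/√k.
CV = 0.4, hence k = 1/CV² = 6.25.
Then θ = mean/k = 151/6.25 = 24.2.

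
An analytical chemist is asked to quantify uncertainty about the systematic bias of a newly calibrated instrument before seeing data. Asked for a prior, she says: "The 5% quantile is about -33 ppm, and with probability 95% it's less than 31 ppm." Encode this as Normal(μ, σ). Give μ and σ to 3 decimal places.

μ = -1.000, σ = 19.455

For Normal(μ,σ), the p-quantile is μ + z_p·σ. Here z_{0.05} = -1.645, z_{0.95} = 1.645.
So -33 = μ − 1.645σ and 31 = μ + 1.645σ.
Subtracting: σ = (31 − -33)/(1.645 − (-1.645)) = 19.455.
Then μ = -33 − (-1.645)·19.455 = -1.000.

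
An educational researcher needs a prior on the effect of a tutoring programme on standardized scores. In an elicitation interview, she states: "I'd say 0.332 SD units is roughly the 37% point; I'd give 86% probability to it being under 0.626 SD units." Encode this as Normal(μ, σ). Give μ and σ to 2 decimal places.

μ = 0.40, σ = 0.21

The p-quantile of Normal(μ,σ) is μ + z_p·σ, with z_{0.37} = -0.3319 and z_{0.86} = 1.08.
Eliminate σ: μ = (z₂·x₁ − z₁·x₂)/(z₂ − z₁) = (1.08·0.332 − (-0.3319)·0.626)/1.412 = 0.40.
Then σ = (x₂ − x₁)/(z₂ − z₁) = (0.626 − 0.332)/1.412 = 0.21.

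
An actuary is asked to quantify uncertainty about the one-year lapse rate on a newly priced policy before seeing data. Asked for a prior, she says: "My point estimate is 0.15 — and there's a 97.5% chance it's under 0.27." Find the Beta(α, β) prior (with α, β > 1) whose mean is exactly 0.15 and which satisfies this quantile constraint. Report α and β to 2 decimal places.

With mean 0.15 fixed, write α = 0.15s, β = 0.85s where s = α+β.
Need P(θ < 0.27) = 0.975 under Beta(0.15s, 0.85s). Normal approximation: (q−m)/√(m(1−m)/s) ≈ z_{0.975} = 1.96, so s ≈ 0.15·0.85·(1.96)²/(0.27−0.15)² = 34.0.
At s = 34.0: P(θ<0.27) ≈ 0.962. Adjusting to match 0.975 gives s ≈ 42.68.
So α = 0.15·42.68 ≈ 6.40, β = 0.85·42.68 ≈ 36.28.

α ≈ 6.40, β ≈ 36.28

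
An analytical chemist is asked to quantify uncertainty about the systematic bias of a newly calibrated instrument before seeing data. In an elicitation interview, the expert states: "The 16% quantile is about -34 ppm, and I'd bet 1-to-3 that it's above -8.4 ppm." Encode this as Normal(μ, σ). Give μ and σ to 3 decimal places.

For Normal(μ,σ), the p-quantile is μ + z_p·σ. Here z_{0.16} = -0.9945, z_{0.75} = 0.6745.
So -34 = μ − 0.9945σ and -8.4 = μ + 0.6745σ.
Subtracting: σ = (-8.4 − -34)/(0.6745 − (-0.9945)) = 15.339.
Then μ = -34 − (-0.9945)·15.339 = -18.746.

μ = -18.746, σ = 15.339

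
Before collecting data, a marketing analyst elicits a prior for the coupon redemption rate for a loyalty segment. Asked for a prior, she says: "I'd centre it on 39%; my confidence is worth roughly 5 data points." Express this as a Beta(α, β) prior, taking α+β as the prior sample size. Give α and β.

Under the effective-sample-size interpretation, Beta(α, β) has prior mean α/(α+β) and prior sample size α+β.
So α+β = 5 and α/(α+β) = 0.39, giving α = 0.39·5 = 1.95 and β = 5 − 1.95 = 3.05.

α = 1.95, β = 3.05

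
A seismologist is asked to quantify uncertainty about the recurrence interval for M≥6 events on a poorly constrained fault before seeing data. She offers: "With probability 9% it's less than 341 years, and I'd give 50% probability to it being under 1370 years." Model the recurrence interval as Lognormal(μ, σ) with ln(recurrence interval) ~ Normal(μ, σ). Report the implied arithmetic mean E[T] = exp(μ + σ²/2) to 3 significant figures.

E[T] ≈ 2350 years

If T ~ Lognormal(μ,σ) then ln T ~ Normal(μ,σ), so the p-quantile of ln T is μ + z_p·σ.
ln(341) = 5.832 and ln(1370) = 7.223; z_{0.09} = -1.341, z_{0.5} = 0.
σ = (7.223 − 5.832)/(0 − (-1.341)) = 1.037.
μ = 5.832 − (-1.341)·1.037 = 7.223.
E[T] = exp(μ + σ²/2) = exp(7.223 + 0.5379) = 2350 years.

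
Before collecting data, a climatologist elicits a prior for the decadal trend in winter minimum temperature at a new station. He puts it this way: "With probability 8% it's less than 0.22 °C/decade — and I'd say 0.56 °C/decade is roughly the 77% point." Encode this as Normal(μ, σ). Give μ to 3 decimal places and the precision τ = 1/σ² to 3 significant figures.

The p-quantile of Normal(μ,σ) is μ + z_p·σ, with z_{0.08} = -1.405 and z_{0.77} = 0.7388.
Eliminate σ: μ = (z₂·x₁ − z₁·x₂)/(z₂ − z₁) = (0.7388·0.22 − (-1.405)·0.56)/2.144 = 0.443.
Then σ = (x₂ − x₁)/(z₂ − z₁) = (0.56 − 0.22)/2.144 = 0.159.
Precision τ = 1/σ² = 1/0.1586² = 39.8.

μ = 0.443, τ = 39.8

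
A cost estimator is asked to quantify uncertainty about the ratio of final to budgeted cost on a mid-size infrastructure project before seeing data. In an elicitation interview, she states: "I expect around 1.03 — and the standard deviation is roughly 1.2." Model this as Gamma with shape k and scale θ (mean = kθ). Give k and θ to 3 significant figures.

For Gamma(k, scale θ): mean = kθ, variance = kθ², so CV = 1/√k.
CV = SD/mean = 1.2/1.03 = 1.165, hence k = 1/CV² = 0.737.
Then θ = mean/k = 1.03/0.737 = 1.4.

k ≈ 0.737, θ ≈ 1.4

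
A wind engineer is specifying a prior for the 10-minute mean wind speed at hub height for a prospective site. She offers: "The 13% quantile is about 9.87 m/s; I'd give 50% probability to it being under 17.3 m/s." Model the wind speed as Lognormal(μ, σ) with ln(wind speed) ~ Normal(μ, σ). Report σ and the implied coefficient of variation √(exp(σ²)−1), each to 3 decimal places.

σ ≈ 0.498, CV ≈ 0.531

If T ~ Lognormal(μ,σ) then ln T ~ Normal(μ,σ), so the p-quantile of ln T is μ + z_p·σ.
ln(9.87) = 2.289 and ln(17.3) = 2.851; z_{0.13} = -1.126, z_{0.5} = 0.
σ = (2.851 − 2.289)/(0 − (-1.126)) = 0.498.
μ = 2.289 − (-1.126)·0.498 = 2.851.
CV = √(exp(σ²)−1) = √(exp(0.2482)−1) = 0.531.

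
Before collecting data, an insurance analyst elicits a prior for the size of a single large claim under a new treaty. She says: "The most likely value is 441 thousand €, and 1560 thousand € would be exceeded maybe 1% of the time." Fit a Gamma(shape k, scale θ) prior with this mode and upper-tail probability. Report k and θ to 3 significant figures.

k ≈ 3.71, θ ≈ 163

Gamma(k,θ) with k>1 has mode (k−1)θ, so θ = 441/(k−1).
Need P(X < 1560) = 0.99 with θ tied to k this way. Start at k = 2, θ = 441: P(X<1560) ≈ 0.868.
Too low — raise k to concentrate. Iterating converges to k ≈ 3.71.
Then θ = 441/(3.71−1) ≈ 163.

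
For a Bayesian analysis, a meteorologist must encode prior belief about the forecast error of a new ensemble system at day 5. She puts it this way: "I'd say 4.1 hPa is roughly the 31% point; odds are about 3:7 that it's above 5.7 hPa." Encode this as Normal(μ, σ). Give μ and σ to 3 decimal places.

μ = 4.878, σ = 1.568

For Normal(μ,σ), the p-quantile is μ + z_p·σ. Here z_{0.31} = -0.4959, z_{0.7} = 0.5244.
So 4.1 = μ − 0.4959σ and 5.7 = μ + 0.5244σ.
Subtracting: σ = (5.7 − 4.1)/(0.5244 − (-0.4959)) = 1.568.
Then μ = 4.1 − (-0.4959)·1.568 = 4.878.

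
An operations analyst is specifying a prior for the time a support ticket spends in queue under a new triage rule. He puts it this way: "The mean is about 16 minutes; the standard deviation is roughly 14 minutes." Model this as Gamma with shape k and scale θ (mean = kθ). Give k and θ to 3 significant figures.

For Gamma(k, scale θ): mean = kθ, variance = kθ², so CV = 1/√k.
CV = SD/mean = 14/16 = 0.875, hence k = 1/CV² = 1.31.
Then θ = mean/k = 16/1.31 = 12.2.

k ≈ 1.31, θ ≈ 12.2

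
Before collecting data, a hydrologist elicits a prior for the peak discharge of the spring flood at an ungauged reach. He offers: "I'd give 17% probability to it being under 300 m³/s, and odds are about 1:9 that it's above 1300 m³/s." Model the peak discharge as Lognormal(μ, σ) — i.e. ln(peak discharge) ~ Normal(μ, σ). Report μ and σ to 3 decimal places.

If T ~ Lognormal(μ,σ) then ln T ~ Normal(μ,σ), so the p-quantile of ln T is μ + z_p·σ.
ln(300) = 5.704 and ln(1300) = 7.17; z_{0.17} = -0.9542, z_{0.9} = 1.282.
σ = (7.17 − 5.704)/(1.282 − (-0.9542)) = 0.656.
μ = 5.704 − (-0.9542)·0.656 = 6.330.

μ ≈ 6.330, σ ≈ 0.656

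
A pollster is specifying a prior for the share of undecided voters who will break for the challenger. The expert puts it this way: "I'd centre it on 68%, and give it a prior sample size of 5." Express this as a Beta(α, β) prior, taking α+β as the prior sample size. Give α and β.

α = 3.4, β = 1.6

Under the effective-sample-size interpretation, Beta(α, β) has prior mean α/(α+β) and prior sample size α+β.
So α+β = 5 and α/(α+β) = 0.68, giving α = 0.68·5 = 3.4 and β = 5 − 3.4 = 1.6.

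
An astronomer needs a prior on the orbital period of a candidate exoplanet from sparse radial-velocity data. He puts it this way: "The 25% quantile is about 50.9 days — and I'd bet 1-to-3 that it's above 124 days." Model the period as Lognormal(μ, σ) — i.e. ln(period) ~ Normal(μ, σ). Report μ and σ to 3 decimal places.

μ ≈ 4.375, σ ≈ 0.660

If T ~ Lognormal(μ,σ) then ln T ~ Normal(μ,σ), so the p-quantile of ln T is μ + z_p·σ.
ln(50.9) = 3.93 and ln(124) = 4.82; z_{0.25} = -0.6745, z_{0.75} = 0.6745.
σ = (4.82 − 3.93)/(0.6745 − (-0.6745)) = 0.660.
μ = 3.93 − (-0.6745)·0.660 = 4.375.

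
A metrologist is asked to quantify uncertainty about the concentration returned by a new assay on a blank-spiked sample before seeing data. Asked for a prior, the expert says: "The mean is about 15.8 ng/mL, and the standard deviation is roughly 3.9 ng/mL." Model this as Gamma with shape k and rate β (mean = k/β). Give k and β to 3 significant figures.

For Gamma(k, rate β): mean = k/β, variance = k/β², so CV = 1/√k.
CV = SD/mean = 3.9/15.8 = 0.2468, hence k = 1/CV² = 16.4.
Then β = k/mean = 16.4/15.8 = 1.04.

k ≈ 16.4, β ≈ 1.04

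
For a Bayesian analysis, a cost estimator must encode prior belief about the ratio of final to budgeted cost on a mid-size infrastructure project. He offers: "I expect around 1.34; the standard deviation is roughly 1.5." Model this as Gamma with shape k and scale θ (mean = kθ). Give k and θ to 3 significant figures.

k ≈ 0.798, θ ≈ 1.68

For Gamma(k, scale θ): mean = kθ, variance = kθ², so CV = 1/√k.
CV = SD/mean = 1.5/1.34 = 1.119, hence k = 1/CV² = 0.798.
Then θ = mean/k = 1.34/0.798 = 1.68.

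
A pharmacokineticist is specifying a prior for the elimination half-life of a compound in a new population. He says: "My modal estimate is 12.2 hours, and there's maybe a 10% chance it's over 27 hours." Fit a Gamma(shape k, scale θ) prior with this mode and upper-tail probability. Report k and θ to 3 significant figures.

k ≈ 4.05, θ ≈ 4

Gamma(k,θ) with k>1 has mode (k−1)θ, so θ = 12.2/(k−1).
Need P(X < 27) = 0.9 with θ tied to k this way. Start at k = 2, θ = 12.2: P(X<27) ≈ 0.649.
Too low — raise k to concentrate. Iterating converges to k ≈ 4.05.
Then θ = 12.2/(4.05−1) ≈ 4.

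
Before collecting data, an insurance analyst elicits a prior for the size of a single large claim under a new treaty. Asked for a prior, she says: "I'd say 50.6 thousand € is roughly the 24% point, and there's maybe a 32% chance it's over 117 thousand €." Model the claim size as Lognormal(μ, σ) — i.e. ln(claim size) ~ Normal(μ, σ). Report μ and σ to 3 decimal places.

If T ~ Lognormal(μ,σ) then ln T ~ Normal(μ,σ), so the p-quantile of ln T is μ + z_p·σ.
ln(50.6) = 3.924 and ln(117) = 4.762; z_{0.24} = -0.7063, z_{0.68} = 0.4677.
σ = (4.762 − 3.924)/(0.4677 − (-0.7063)) = 0.714.
μ = 3.924 − (-0.7063)·0.714 = 4.428.

μ ≈ 4.428, σ ≈ 0.714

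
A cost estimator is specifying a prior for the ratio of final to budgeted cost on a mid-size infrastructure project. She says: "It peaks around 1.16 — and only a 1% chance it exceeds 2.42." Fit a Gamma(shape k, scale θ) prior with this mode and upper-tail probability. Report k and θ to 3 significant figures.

Gamma(k,θ) with k>1 has mode (k−1)θ, so θ = 1.16/(k−1).
Need P(X < 2.42) = 0.99 with θ tied to k this way. Start at k = 2, θ = 1.16: P(X<2.42) ≈ 0.617.
Too low — raise k to concentrate. Iterating converges to k ≈ 10.
Then θ = 1.16/(10−1) ≈ 0.129.

k ≈ 10, θ ≈ 0.129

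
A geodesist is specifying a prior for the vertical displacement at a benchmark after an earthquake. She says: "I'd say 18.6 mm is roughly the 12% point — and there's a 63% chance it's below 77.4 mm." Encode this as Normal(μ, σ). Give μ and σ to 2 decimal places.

For Normal(μ,σ), the p-quantile is μ + z_p·σ. Here z_{0.12} = -1.175, z_{0.63} = 0.3319.
So 18.6 = μ − 1.175σ and 77.4 = μ + 0.3319σ.
Subtracting: σ = (77.4 − 18.6)/(0.3319 − (-1.175)) = 39.02.
Then μ = 18.6 − (-1.175)·39.02 = 64.45.

μ = 64.45, σ = 39.02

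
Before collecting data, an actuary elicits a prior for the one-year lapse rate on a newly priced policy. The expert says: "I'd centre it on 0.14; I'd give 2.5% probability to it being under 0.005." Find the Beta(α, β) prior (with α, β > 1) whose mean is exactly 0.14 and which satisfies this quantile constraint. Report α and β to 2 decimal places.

With mean 0.14 fixed, write α = 0.14s, β = 0.86s where s = α+β.
Need P(θ < 0.005) = 0.025 under Beta(0.14s, 0.86s). Normal approximation: (q−m)/√(m(1−m)/s) ≈ z_{0.025} = -1.96, so s ≈ 0.14·0.86·(-1.96)²/(0.005−0.14)² = 25.4.
At s = 25.4: P(θ<0.005) ≈ 0.000. Adjusting to match 0.025 gives s ≈ 7.63.
So α = 0.14·7.63 ≈ 1.07, β = 0.86·7.63 ≈ 6.56.

α ≈ 1.07, β ≈ 6.56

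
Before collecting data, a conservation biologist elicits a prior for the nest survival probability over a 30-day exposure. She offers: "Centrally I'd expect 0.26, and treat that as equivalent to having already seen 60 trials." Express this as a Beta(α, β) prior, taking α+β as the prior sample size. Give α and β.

Under the effective-sample-size interpretation, Beta(α, β) has prior mean α/(α+β) and prior sample size α+β.
So α+β = 60 and α/(α+β) = 0.26, giving α = 0.26·60 = 15.6 and β = 60 − 15.6 = 44.4.

α = 15.6, β = 44.4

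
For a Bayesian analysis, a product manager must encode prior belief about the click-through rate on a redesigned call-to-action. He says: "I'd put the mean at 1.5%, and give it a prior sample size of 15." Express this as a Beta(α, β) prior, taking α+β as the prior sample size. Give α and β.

Under the effective-sample-size interpretation, Beta(α, β) has prior mean α/(α+β) and prior sample size α+β.
So α+β = 15 and α/(α+β) = 0.015, giving α = 0.015·15 = 0.225 and β = 15 − 0.225 = 14.775.

α = 0.225, β = 14.775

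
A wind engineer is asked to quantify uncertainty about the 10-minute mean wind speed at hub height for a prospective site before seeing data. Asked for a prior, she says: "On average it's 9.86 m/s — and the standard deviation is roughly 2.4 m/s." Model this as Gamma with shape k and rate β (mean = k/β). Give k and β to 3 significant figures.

k ≈ 16.9, β ≈ 1.71

For Gamma(k, rate β): mean = k/β, variance = k/β², so CV = 1/√k.
CV = SD/mean = 2.4/9.86 = 0.2434, hence k = 1/CV² = 16.9.
Then β = k/mean = 16.9/9.86 = 1.71.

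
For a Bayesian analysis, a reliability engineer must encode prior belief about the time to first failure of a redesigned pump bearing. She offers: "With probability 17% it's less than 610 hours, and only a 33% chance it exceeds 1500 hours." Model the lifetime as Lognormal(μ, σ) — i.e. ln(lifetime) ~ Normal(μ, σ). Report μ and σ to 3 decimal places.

μ ≈ 7.029, σ ≈ 0.645

If T ~ Lognormal(μ,σ) then ln T ~ Normal(μ,σ), so the p-quantile of ln T is μ + z_p·σ.
ln(610) = 6.413 and ln(1500) = 7.313; z_{0.17} = -0.9542, z_{0.67} = 0.4399.
σ = (7.313 − 6.413)/(0.4399 − (-0.9542)) = 0.645.
μ = 6.413 − (-0.9542)·0.645 = 7.029.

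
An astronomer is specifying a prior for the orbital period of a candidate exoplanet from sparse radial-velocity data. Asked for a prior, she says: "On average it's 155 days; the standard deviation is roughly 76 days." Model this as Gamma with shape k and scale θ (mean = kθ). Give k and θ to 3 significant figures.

For Gamma(k, scale θ): mean = kθ, variance = kθ², so CV = 1/√k.
CV = SD/mean = 76/155 = 0.4903, hence k = 1/CV² = 4.16.
Then θ = mean/k = 155/4.16 = 37.3.

k ≈ 4.16, θ ≈ 37.3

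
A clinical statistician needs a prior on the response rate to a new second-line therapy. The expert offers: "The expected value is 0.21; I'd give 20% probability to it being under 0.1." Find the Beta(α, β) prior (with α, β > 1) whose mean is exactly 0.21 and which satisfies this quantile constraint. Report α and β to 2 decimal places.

α ≈ 2.08, β ≈ 7.83

With mean 0.21 fixed, write α = 0.21s, β = 0.79s where s = α+β.
Need P(θ < 0.1) = 0.2 under Beta(0.21s, 0.79s). Normal approximation: (q−m)/√(m(1−m)/s) ≈ z_{0.2} = -0.842, so s ≈ 0.21·0.79·(-0.842)²/(0.1−0.21)² = 9.7.
At s = 9.7: P(θ<0.1) ≈ 0.204. Adjusting to match 0.2 gives s ≈ 9.92.
So α = 0.21·9.92 ≈ 2.08, β = 0.79·9.92 ≈ 7.83.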